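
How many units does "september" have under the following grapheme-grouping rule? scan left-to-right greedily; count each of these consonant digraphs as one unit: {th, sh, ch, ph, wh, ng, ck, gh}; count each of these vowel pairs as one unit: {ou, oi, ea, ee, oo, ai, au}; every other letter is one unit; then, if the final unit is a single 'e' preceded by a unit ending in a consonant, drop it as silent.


Word: "september" (9 letters)
Left-to-right scan:
  [1] 's' (letter)
  [2] 'e' (letter)
  [3] 'p' (letter)
  [4] 't' (letter)
  [5] 'e' (letter)
  [6] 'm' (letter)
  [7] 'b' (letter)
  [8] 'e' (letter)
  [9] 'r' (letter)
Units from scan: 9
Sound units = 9 units


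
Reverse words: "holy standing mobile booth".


Original: "holy standing mobile booth"
Words (1..n): holy | standing | mobile | booth
Reversed (n..1): booth | mobile | standing | holy
Result = "booth mobile standing holy"


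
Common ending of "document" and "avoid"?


Word 1: "document"
Word 2: "avoid"
Comparing from end:
  Pos -1: 't' != 'd' (stop)
LCS = "" (length 0)


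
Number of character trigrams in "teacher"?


Word: "teacher" (length 7)
Number of 3-grams = length - 3 + 1 = 7 - 3 + 1
= 5


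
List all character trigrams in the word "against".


Word: "against" (length 7)
Number of trigrams = 7 - 3 + 1 = 5
  Position 0: "aga"
  Position 1: "gai"
  Position 2: "ain"
  Position 3: "ins"
  Position 4: "nst"
Trigrams = "aga", "gai", "ain", "ins", "nst"


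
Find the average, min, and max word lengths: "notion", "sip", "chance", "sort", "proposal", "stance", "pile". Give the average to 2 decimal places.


Lengths: "notion"=6, "sip"=3, "chance"=6, "sort"=4, "proposal"=8, "stance"=6, "pile"=4
Sum = 37, Count = 7
Average = 37/7 = 5.29
= avg=5.29, min=3, max=8


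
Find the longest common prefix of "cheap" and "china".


Word 1: "cheap"
Word 2: "china"
Comparing from start:
  Pos 0: 'c' == 'c'
  Pos 1: 'h' == 'h'
  Pos 2: 'e' != 'i' (stop)
LCP = "ch" (length 2)


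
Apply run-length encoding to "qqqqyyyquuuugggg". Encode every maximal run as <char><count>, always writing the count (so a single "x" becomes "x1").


String: "qqqqyyyquuuugggg"
Scanning for consecutive runs:
  'q' x 4
  'y' x 3
  'q' x 1
  'u' x 4
  'g' x 4
RLE = "q4y3q1u4g4"


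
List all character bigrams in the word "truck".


Word: "truck" (length 5)
Number of bigrams = 5 - 2 + 1 = 4
  Position 0: "tr"
  Position 1: "ru"
  Position 2: "uc"
  Position 3: "ck"
Bigrams = "tr", "ru", "uc", "ck"


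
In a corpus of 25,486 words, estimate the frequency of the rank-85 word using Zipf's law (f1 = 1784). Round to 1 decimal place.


Zipf's law: f(r) = f(1) / r
f(1) = 1784
f(85) = 1784 / 85
= 21.0 occurrences


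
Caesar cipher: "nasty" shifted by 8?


Word: "nasty"
Shift: 8
Each letter → (letter + shift) mod 26:
  'n' (13) + 8 = 21 → 'v'
  'a' (0) + 8 = 8 → 'i'
  's' (18) + 8 = 0 → 'a'
  't' (19) + 8 = 1 → 'b'
  'y' (24) + 8 = 6 → 'g'
Result = "viabg"


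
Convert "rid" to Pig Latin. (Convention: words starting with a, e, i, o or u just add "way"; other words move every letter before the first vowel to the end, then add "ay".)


Word: "rid"
Starts with consonant(s) → move to end, add 'ay'
Consonant cluster: "r"
Pig Latin = "idray"


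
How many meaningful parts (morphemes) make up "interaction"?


Word: "interaction"
Morphemes: inter- / act / -ion
Each morpheme carries meaning
= 3 morphemes


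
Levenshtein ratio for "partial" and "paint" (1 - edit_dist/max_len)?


Word 1: "partial" (length 7)
Word 2: "paint" (length 5)
One optimal edit sequence:
  1. keep 'p'
  2. keep 'a'
  3. delete 'r'  (+1)
  4. delete 't'  (+1)
  5. keep 'i'
  6. substitute 'a' -> 'n'  (+1)
  7. substitute 'l' -> 't'  (+1)
Edit distance = 4
Max length = max(7, 5) = 7
Similarity = 1 - 4/7
= 0.4286


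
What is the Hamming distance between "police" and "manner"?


Comparing character by character (same length = 6):
  Pos 0: 'p' vs 'm' !=
  Pos 1: 'o' vs 'a' !=
  Pos 2: 'l' vs 'n' !=
  Pos 3: 'i' vs 'n' !=
  Pos 4: 'c' vs 'e' !=
  Pos 5: 'e' vs 'r' !=
Hamming distance = 6


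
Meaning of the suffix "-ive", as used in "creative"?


Suffix: -ive
As in: creative -> create + -ive, with a spelling change
Meaning = tending to


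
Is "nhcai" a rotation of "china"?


Word: "china", Candidate: "nhcai"
Method: check if candidate is substring of word+word
"chinachina" contains "nhcai"? No
Is rotation = No


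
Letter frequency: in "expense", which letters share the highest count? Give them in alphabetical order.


Word: "expense"
Letter counts:
  'e': 3
  'n': 1
  'p': 1
  's': 1
  'x': 1
Maximum count = 3
Most frequent = 'e' (3 times each)


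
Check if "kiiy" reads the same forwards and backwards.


Word: "kiiy"
Reversed: "yiik"
Forward == Backward? kiiy != yiik
Palindrome = No


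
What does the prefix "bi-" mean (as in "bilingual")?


Prefix: bi-
Example: bilingual = bi- + lingual
Meaning = two


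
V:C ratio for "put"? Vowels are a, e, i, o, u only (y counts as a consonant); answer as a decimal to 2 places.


Word: "put"
Vowels (a,e,i,o,u): 1
Consonants: 2
Ratio = 1/2
= 0.50


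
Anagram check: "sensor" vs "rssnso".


Word 1: "sensor" → sorted: enorss
Word 2: "rssnso" → sorted: norsss
Same letters? enorss != norsss
Anagram = No


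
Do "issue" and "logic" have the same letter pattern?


Pattern of "issue": [0, 1, 1, 2, 3]
Pattern of "logic": [0, 1, 2, 3, 4]
Patterns do not match
Same pattern = No


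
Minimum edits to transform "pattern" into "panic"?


Word 1: "pattern" (length 7)
Word 2: "panic" (length 5)
One optimal edit sequence (insert/delete/substitute each cost 1):
  1. keep 'p'
  2. keep 'a'
  3. delete 't'  (+1)
  4. delete 't'  (+1)
  5. substitute 'e' -> 'n'  (+1)
  6. substitute 'r' -> 'i'  (+1)
  7. substitute 'n' -> 'c'  (+1)
Total edit operations: 5
Edit distance = 5


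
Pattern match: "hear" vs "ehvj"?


Pattern of "hear": [0, 1, 2, 3]
Pattern of "ehvj": [0, 1, 2, 3]
Patterns match
Same pattern = Yes


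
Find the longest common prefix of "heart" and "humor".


Word 1: "heart"
Word 2: "humor"
Comparing from start:
  Pos 0: 'h' == 'h'
  Pos 1: 'e' != 'u' (stop)
LCP = "h" (length 1)


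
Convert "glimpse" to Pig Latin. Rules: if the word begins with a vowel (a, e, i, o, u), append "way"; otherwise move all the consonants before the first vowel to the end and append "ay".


Word: "glimpse"
Starts with consonant(s) → move to end, add 'ay'
Consonant cluster: "gl"
Pig Latin = "impseglay"


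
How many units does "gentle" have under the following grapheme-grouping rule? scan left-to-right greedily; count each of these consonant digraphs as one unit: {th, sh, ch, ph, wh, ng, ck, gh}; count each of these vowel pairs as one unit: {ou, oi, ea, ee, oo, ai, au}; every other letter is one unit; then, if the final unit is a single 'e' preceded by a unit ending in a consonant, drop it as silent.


Word: "gentle" (6 letters)
Left-to-right scan:
  [1] 'g' (letter)
  [2] 'e' (letter)
  [3] 'n' (letter)
  [4] 't' (letter)
  [5] 'l' (letter)
  [6] 'e' (letter)
Units from scan: 6
Final unit is 'e' after a consonant -> drop as silent (-1)
Sound units = 5 units


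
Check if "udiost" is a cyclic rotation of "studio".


Word: "studio", Candidate: "udiost"
Method: check if candidate is substring of word+word
"studiostudio" contains "udiost"? Yes
Is rotation = Yes


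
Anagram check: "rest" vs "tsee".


Word 1: "rest" → sorted: erst
Word 2: "tsee" → sorted: eest
Same letters? erst != eest
Anagram = No


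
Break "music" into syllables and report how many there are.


Word: "music"
Syllable breakdown: mu · sic
Counting: 2 parts
= 2 syllables


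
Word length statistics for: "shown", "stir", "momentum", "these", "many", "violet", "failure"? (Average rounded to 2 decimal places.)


Lengths: "shown"=5, "stir"=4, "momentum"=8, "these"=5, "many"=4, "violet"=6, "failure"=7
Sum = 39, Count = 7
Average = 39/7 = 5.57
= avg=5.57, min=4, max=8


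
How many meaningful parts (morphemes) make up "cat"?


Word: "cat"
Morphemes: cat
Each morpheme carries meaning
= 1 morpheme


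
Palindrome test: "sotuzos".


Word: "sotuzos"
Reversed: "sozutos"
Forward == Backward? sotuzos != sozutos
Palindrome = No


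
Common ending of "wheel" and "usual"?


Word 1: "wheel"
Word 2: "usual"
Comparing from end:
  Pos -1: 'l' == 'l'
  Pos -2: 'e' != 'a' (stop)
LCS = "l" (length 1)


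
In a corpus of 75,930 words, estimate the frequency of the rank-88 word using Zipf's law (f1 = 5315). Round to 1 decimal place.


Zipf's law: f(r) = f(1) / r
f(1) = 5315
f(88) = 5315 / 88
= 60.4 occurrences


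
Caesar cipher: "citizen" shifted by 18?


Word: "citizen"
Shift: 18
Each letter → (letter + shift) mod 26:
  'c' (2) + 18 = 20 → 'u'
  'i' (8) + 18 = 0 → 'a'
  't' (19) + 18 = 11 → 'l'
  'i' (8) + 18 = 0 → 'a'
  'z' (25) + 18 = 17 → 'r'
  'e' (4) + 18 = 22 → 'w'
  'n' (13) + 18 = 5 → 'f'
Result = "ualarwf"


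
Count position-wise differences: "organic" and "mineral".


Comparing character by character (same length = 7):
  Pos 0: 'o' vs 'm' !=
  Pos 1: 'r' vs 'i' !=
  Pos 2: 'g' vs 'n' !=
  Pos 3: 'a' vs 'e' !=
  Pos 4: 'n' vs 'r' !=
  Pos 5: 'i' vs 'a' !=
  Pos 6: 'c' vs 'l' !=
Hamming distance = 7


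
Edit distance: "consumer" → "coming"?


Word 1: "consumer" (length 8)
Word 2: "coming" (length 6)
One optimal edit sequence (insert/delete/substitute each cost 1):
  1. keep 'c'
  2. keep 'o'
  3. delete 'n'  (+1)
  4. delete 's'  (+1)
  5. substitute 'u' -> 'm'  (+1)
  6. substitute 'm' -> 'i'  (+1)
  7. substitute 'e' -> 'n'  (+1)
  8. substitute 'r' -> 'g'  (+1)
Total edit operations: 6
Edit distance = 6


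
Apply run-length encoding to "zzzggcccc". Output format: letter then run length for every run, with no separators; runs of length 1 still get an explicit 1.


String: "zzzggcccc"
Scanning for consecutive runs:
  'z' x 3
  'g' x 2
  'c' x 4
RLE = "z3g2c4"


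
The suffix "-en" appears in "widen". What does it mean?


Suffix: -en
Example: widen = wide + -en, with a spelling change
Meaning = to make / become


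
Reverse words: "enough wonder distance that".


Original: "enough wonder distance that"
Words (1..n): enough | wonder | distance | that
Reversed (n..1): that | distance | wonder | enough
Result = "that distance wonder enough"


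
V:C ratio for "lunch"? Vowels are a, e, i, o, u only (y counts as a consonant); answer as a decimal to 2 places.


Word: "lunch"
Vowels (a,e,i,o,u): 1
Consonants: 4
Ratio = 1/4
= 0.25


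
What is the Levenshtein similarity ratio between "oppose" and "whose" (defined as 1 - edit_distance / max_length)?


Word 1: "oppose" (length 6)
Word 2: "whose" (length 5)
One optimal edit sequence:
  1. delete 'o'  (+1)
  2. substitute 'p' -> 'w'  (+1)
  3. substitute 'p' -> 'h'  (+1)
  4. keep 'o'
  5. keep 's'
  6. keep 'e'
Edit distance = 3
Max length = max(6, 5) = 6
Similarity = 1 - 3/6
= 0.5000


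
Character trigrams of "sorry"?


Word: "sorry" (length 5)
Number of trigrams = 5 - 3 + 1 = 3
  Position 0: "sor"
  Position 1: "orr"
  Position 2: "rry"
Trigrams = "sor", "orr", "rry"


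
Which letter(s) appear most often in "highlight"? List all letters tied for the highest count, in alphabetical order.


Word: "highlight"
Letter counts:
  'g': 2
  'h': 3
  'i': 2
  'l': 1
  't': 1
Maximum count = 3
Most frequent = 'h' (3 times each)


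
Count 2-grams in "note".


Word: "note" (length 4)
Number of 2-grams = length - 2 + 1 = 4 - 2 + 1
= 3


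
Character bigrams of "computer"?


Word: "computer" (length 8)
Number of bigrams = 8 - 2 + 1 = 7
  Position 0: "co"
  Position 1: "om"
  Position 2: "mp"
  Position 3: "pu"
  Position 4: "ut"
  Position 5: "te"
  Position 6: "er"
Bigrams = "co", "om", "mp", "pu", "ut", "te", "er"


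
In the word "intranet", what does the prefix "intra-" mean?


Prefix: intra-
Example: intranet (intra- + net)
Meaning = within


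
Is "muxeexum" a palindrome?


Word: "muxeexum"
Reversed: "muxeexum"
Forward == Backward? muxeexum == muxeexum
Palindrome = Yes


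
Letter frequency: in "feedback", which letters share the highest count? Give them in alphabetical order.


Word: "feedback"
Letter counts:
  'a': 1
  'b': 1
  'c': 1
  'd': 1
  'e': 2
  'f': 1
  'k': 1
Maximum count = 2
Most frequent = 'e' (2 times each)


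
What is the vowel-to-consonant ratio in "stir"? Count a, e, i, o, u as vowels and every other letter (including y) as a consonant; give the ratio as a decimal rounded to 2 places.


Word: "stir"
Vowels (a,e,i,o,u): 1
Consonants: 3
Ratio = 1/3
= 0.33


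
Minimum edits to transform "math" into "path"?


Word 1: "math" (length 4)
Word 2: "path" (length 4)
One optimal edit sequence (insert/delete/substitute each cost 1):
  1. substitute 'm' -> 'p'  (+1)
  2. keep 'a'
  3. keep 't'
  4. keep 'h'
Total edit operations: 1
Edit distance = 1


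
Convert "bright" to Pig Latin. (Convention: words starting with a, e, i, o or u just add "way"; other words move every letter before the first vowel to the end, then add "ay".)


Word: "bright"
Starts with consonant(s) → move to end, add 'ay'
Consonant cluster: "br"
Pig Latin = "ightbray"


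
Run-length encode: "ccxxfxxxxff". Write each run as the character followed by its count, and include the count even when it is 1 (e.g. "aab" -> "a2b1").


String: "ccxxfxxxxff"
Scanning for consecutive runs:
  'c' x 2
  'x' x 2
  'f' x 1
  'x' x 4
  'f' x 2
RLE = "c2x2f1x4f2"


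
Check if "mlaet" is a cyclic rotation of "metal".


Word: "metal", Candidate: "mlaet"
Method: check if candidate is substring of word+word
"metalmetal" contains "mlaet"? No
Is rotation = No


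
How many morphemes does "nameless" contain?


Word: "nameless"
Morphemes: name | -less
Each morpheme carries meaning
= 2 morphemes


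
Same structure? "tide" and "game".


Pattern of "tide": [0, 1, 2, 3]
Pattern of "game": [0, 1, 2, 3]
Patterns match
Same pattern = Yes


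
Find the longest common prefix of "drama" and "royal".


Word 1: "drama"
Word 2: "royal"
Comparing from start:
  Pos 0: 'd' != 'r' (stop)
LCP = "" (length 0)


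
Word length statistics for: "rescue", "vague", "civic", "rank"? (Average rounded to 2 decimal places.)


Lengths: "rescue"=6, "vague"=5, "civic"=5, "rank"=4
Sum = 20, Count = 4
Average = 20/4 = 5.00
= avg=5.00, min=4, max=6


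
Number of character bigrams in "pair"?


Word: "pair" (length 4)
Number of 2-grams = length - 2 + 1 = 4 - 2 + 1
= 3


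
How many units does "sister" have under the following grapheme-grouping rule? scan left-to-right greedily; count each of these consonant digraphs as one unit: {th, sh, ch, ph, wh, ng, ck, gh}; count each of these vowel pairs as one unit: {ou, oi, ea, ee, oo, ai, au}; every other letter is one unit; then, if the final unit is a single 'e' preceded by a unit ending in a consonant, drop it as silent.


Word: "sister" (6 letters)
Left-to-right scan:
  [1] 's' (letter)
  [2] 'i' (letter)
  [3] 's' (letter)
  [4] 't' (letter)
  [5] 'e' (letter)
  [6] 'r' (letter)
Units from scan: 6
Sound units = 6 units


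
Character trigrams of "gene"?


Word: "gene" (length 4)
Number of trigrams = 4 - 3 + 1 = 2
  Position 0: "gen"
  Position 1: "ene"
Trigrams = "gen", "ene"


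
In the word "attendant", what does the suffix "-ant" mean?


Suffix: -ant
Example: attendant = attend + -ant
Meaning = one who / that which


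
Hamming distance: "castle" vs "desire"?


Comparing character by character (same length = 6):
  Pos 0: 'c' vs 'd' !=
  Pos 1: 'a' vs 'e' !=
  Pos 2: 's' vs 's' =
  Pos 3: 't' vs 'i' !=
  Pos 4: 'l' vs 'r' !=
  Pos 5: 'e' vs 'e' =
Hamming distance = 4


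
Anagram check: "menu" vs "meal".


Word 1: "menu" → sorted: emnu
Word 2: "meal" → sorted: aelm
Same letters? emnu != aelm
Anagram = No


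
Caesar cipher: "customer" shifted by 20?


Word: "customer"
Shift: 20
Each letter → (letter + shift) mod 26:
  'c' (2) + 20 = 22 → 'w'
  'u' (20) + 20 = 14 → 'o'
  's' (18) + 20 = 12 → 'm'
  't' (19) + 20 = 13 → 'n'
  'o' (14) + 20 = 8 → 'i'
  'm' (12) + 20 = 6 → 'g'
  'e' (4) + 20 = 24 → 'y'
  'r' (17) + 20 = 11 → 'l'
Result = "womnigyl"


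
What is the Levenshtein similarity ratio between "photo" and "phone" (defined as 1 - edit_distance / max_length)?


Word 1: "photo" (length 5)
Word 2: "phone" (length 5)
One optimal edit sequence:
  1. keep 'p'
  2. keep 'h'
  3. keep 'o'
  4. substitute 't' -> 'n'  (+1)
  5. substitute 'o' -> 'e'  (+1)
Edit distance = 2
Max length = max(5, 5) = 5
Similarity = 1 - 2/5
= 0.6000


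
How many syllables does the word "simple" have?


Word: "simple"
Syllable breakdown: sim | ple
Counting: 2 parts
= 2 syllables


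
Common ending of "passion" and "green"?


Word 1: "passion"
Word 2: "green"
Comparing from end:
  Pos -1: 'n' == 'n'
  Pos -2: 'o' != 'e' (stop)
LCS = "n" (length 1)


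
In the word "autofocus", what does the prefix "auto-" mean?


Prefix: auto-
As in: autofocus -> auto- + focus
Meaning = self


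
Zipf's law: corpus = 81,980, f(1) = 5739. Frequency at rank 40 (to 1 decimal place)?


Zipf's law: f(r) = f(1) / r
f(1) = 5739
f(40) = 5739 / 40
= 143.5 occurrences


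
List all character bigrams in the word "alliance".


Word: "alliance" (length 8)
Number of bigrams = 8 - 2 + 1 = 7
  Position 0: "al"
  Position 1: "ll"
  Position 2: "li"
  Position 3: "ia"
  Position 4: "an"
  Position 5: "nc"
  Position 6: "ce"
Bigrams = "al", "ll", "li", "ia", "an", "nc", "ce"


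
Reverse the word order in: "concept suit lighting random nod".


Original: "concept suit lighting random nod"
Words (1..n): concept | suit | lighting | random | nod
Reversed (n..1): nod | random | lighting | suit | concept
Result = "nod random lighting suit concept"


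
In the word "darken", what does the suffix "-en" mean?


Suffix: -en
Example: darken (dark + -en)
Meaning = to make / become


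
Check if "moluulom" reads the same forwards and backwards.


Word: "moluulom"
Reversed: "moluulom"
Forward == Backward? moluulom == moluulom
Palindrome = Yes


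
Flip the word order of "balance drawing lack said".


Original: "balance drawing lack said"
Words (1..n): balance | drawing | lack | said
Reversed (n..1): said | lack | drawing | balance
Result = "said lack drawing balance"


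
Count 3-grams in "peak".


Word: "peak" (length 4)
Number of 3-grams = length - 3 + 1 = 4 - 3 + 1
= 2


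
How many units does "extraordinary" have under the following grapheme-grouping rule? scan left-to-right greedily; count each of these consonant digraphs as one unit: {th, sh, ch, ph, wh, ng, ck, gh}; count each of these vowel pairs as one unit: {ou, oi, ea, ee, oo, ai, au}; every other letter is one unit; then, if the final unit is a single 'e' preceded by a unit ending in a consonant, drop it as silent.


Word: "extraordinary" (13 letters)
Left-to-right scan:
  1. 'e' (letter)
  2. 'x' (letter)
  3. 't' (letter)
  4. 'r' (letter)
  5. 'a' (letter)
  6. 'o' (letter)
  7. 'r' (letter)
  8. 'd' (letter)
  9. 'i' (letter)
  10. 'n' (letter)
  11. 'a' (letter)
  12. 'r' (letter)
  13. 'y' (letter)
Units from scan: 13
Sound units = 13 units


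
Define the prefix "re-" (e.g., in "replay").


Prefix: re-
As in: replay -> re- + play
Meaning = again


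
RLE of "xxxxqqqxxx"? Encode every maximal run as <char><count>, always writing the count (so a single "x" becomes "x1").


String: "xxxxqqqxxx"
Scanning for consecutive runs:
  'x' x 4
  'q' x 3
  'x' x 3
RLE = "x4q3x3"


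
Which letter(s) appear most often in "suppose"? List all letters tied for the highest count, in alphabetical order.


Word: "suppose"
Letter counts:
  'e': 1
  'o': 1
  'p': 2
  's': 2
  'u': 1
Maximum count = 2
Most frequent = 'p', 's' (2 times each)


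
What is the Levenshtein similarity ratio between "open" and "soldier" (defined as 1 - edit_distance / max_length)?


Word 1: "open" (length 4)
Word 2: "soldier" (length 7)
One optimal edit sequence:
  1. insert 's'  (+1)
  2. keep 'o'
  3. insert 'l'  (+1)
  4. insert 'd'  (+1)
  5. substitute 'p' -> 'i'  (+1)
  6. keep 'e'
  7. substitute 'n' -> 'r'  (+1)
Edit distance = 5
Max length = max(4, 7) = 7
Similarity = 1 - 5/7
= 0.2857


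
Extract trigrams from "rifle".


Word: "rifle" (length 5)
Number of trigrams = 5 - 3 + 1 = 3
  Position 0: "rif"
  Position 1: "ifl"
  Position 2: "fle"
Trigrams = "rif", "ifl", "fle"


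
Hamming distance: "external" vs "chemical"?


Comparing character by character (same length = 8):
  Pos 0: 'e' vs 'c' !=
  Pos 1: 'x' vs 'h' !=
  Pos 2: 't' vs 'e' !=
  Pos 3: 'e' vs 'm' !=
  Pos 4: 'r' vs 'i' !=
  Pos 5: 'n' vs 'c' !=
  Pos 6: 'a' vs 'a' =
  Pos 7: 'l' vs 'l' =
Hamming distance = 6


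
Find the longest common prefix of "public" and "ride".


Word 1: "public"
Word 2: "ride"
Comparing from start:
  Pos 0: 'p' != 'r' (stop)
LCP = "" (length 0)


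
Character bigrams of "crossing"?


Word: "crossing" (length 8)
Number of bigrams = 8 - 2 + 1 = 7
  Position 0: "cr"
  Position 1: "ro"
  Position 2: "os"
  Position 3: "ss"
  Position 4: "si"
  Position 5: "in"
  Position 6: "ng"
Bigrams = "cr", "ro", "os", "ss", "si", "in", "ng"


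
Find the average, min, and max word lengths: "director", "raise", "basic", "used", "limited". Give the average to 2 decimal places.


Lengths: "director"=8, "raise"=5, "basic"=5, "used"=4, "limited"=7
Sum = 29, Count = 5
Average = 29/5 = 5.80
= avg=5.80, min=4, max=8


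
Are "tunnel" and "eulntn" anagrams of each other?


Word 1: "tunnel" → sorted: elnntu
Word 2: "eulntn" → sorted: elnntu
Same letters? elnntu == elnntu
Anagram = Yes


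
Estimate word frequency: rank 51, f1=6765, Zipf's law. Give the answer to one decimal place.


Zipf's law: f(r) = f(1) / r
f(1) = 6765
f(51) = 6765 / 51
= 132.6 occurrences


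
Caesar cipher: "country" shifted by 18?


Word: "country"
Shift: 18
Each letter → (letter + shift) mod 26:
  'c' (2) + 18 = 20 → 'u'
  'o' (14) + 18 = 6 → 'g'
  'u' (20) + 18 = 12 → 'm'
  'n' (13) + 18 = 5 → 'f'
  't' (19) + 18 = 11 → 'l'
  'r' (17) + 18 = 9 → 'j'
  'y' (24) + 18 = 16 → 'q'
Result = "ugmfljq"


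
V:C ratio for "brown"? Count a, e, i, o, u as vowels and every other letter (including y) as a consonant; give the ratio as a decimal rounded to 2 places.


Word: "brown"
Vowels (a,e,i,o,u): 1
Consonants: 4
Ratio = 1/4
= 0.25


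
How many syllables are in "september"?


Word: "september"
Syllable breakdown: sep · tem · ber
Counting: 3 parts
= 3 syllables


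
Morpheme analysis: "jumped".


Word: "jumped"
Morphemes: jump | -ed
Each morpheme carries meaning
= 2 morphemes


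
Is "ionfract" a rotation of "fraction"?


Word: "fraction", Candidate: "ionfract"
Method: check if candidate is substring of word+word
"fractionfraction" contains "ionfract"? Yes
Is rotation = Yes


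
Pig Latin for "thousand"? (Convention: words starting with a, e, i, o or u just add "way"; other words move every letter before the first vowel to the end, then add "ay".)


Word: "thousand"
Starts with consonant(s) → move to end, add 'ay'
Consonant cluster: "th"
Pig Latin = "ousandthay"


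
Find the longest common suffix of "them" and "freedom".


Word 1: "them"
Word 2: "freedom"
Comparing from end:
  Pos -1: 'm' == 'm'
  Pos -2: 'e' != 'o' (stop)
LCS = "m" (length 1)


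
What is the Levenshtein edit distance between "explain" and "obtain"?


Word 1: "explain" (length 7)
Word 2: "obtain" (length 6)
One optimal edit sequence (insert/delete/substitute each cost 1):
  1. delete 'e'  (+1)
  2. substitute 'x' -> 'o'  (+1)
  3. substitute 'p' -> 'b'  (+1)
  4. substitute 'l' -> 't'  (+1)
  5. keep 'a'
  6. keep 'i'
  7. keep 'n'
Total edit operations: 4
Edit distance = 4


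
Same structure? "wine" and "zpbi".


Pattern of "wine": [0, 1, 2, 3]
Pattern of "zpbi": [0, 1, 2, 3]
Patterns match
Same pattern = Yes


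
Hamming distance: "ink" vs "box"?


Comparing character by character (same length = 3):
  Pos 0: 'i' vs 'b' !=
  Pos 1: 'n' vs 'o' !=
  Pos 2: 'k' vs 'x' !=
Hamming distance = 3


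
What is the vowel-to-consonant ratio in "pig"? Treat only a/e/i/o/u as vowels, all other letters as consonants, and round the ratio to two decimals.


Word: "pig"
Vowels (a,e,i,o,u): 1
Consonants: 2
Ratio = 1/2
= 0.50


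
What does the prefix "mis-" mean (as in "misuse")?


Prefix: mis-
Example: misuse = mis- + use
Meaning = wrongly


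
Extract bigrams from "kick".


Word: "kick" (length 4)
Number of bigrams = 4 - 2 + 1 = 3
  Position 0: "ki"
  Position 1: "ic"
  Position 2: "ck"
Bigrams = "ki", "ic", "ck"


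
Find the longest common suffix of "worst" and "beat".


Word 1: "worst"
Word 2: "beat"
Comparing from end:
  Pos -1: 't' == 't'
  Pos -2: 's' != 'a' (stop)
LCS = "t" (length 1)


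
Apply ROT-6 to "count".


Word: "count"
Shift: 6
Each letter → (letter + shift) mod 26:
  'c' (2) + 6 = 8 → 'i'
  'o' (14) + 6 = 20 → 'u'
  'u' (20) + 6 = 0 → 'a'
  'n' (13) + 6 = 19 → 't'
  't' (19) + 6 = 25 → 'z'
Result = "iuatz"


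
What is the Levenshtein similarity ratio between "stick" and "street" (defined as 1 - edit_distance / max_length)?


Word 1: "stick" (length 5)
Word 2: "street" (length 6)
One optimal edit sequence:
  1. keep 's'
  2. keep 't'
  3. insert 'r'  (+1)
  4. substitute 'i' -> 'e'  (+1)
  5. substitute 'c' -> 'e'  (+1)
  6. substitute 'k' -> 't'  (+1)
Edit distance = 4
Max length = max(5, 6) = 6
Similarity = 1 - 4/6
= 0.3333


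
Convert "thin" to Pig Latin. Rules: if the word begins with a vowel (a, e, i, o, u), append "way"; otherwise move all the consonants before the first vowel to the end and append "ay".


Word: "thin"
Starts with consonant(s) → move to end, add 'ay'
Consonant cluster: "th"
Pig Latin = "inthay"


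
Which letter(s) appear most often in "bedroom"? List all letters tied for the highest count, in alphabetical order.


Word: "bedroom"
Letter counts:
  'b': 1
  'd': 1
  'e': 1
  'm': 1
  'o': 2
  'r': 1
Maximum count = 2
Most frequent = 'o' (2 times each)


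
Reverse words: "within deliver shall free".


Original: "within deliver shall free"
Words (1..n): within | deliver | shall | free
Reversed (n..1): free | shall | deliver | within
Result = "free shall deliver within"


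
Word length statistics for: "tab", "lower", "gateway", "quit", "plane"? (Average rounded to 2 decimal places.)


Lengths: "tab"=3, "lower"=5, "gateway"=7, "quit"=4, "plane"=5
Sum = 24, Count = 5
Average = 24/5 = 4.80
= avg=4.80, min=3, max=7


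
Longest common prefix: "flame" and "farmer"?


Word 1: "flame"
Word 2: "farmer"
Comparing from start:
  Pos 0: 'f' == 'f'
  Pos 1: 'l' != 'a' (stop)
LCP = "f" (length 1)


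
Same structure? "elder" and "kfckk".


Pattern of "elder": [0, 1, 2, 0, 3]
Pattern of "kfckk": [0, 1, 2, 0, 0]
Patterns do not match
Same pattern = No


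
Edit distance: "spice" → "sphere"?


Word 1: "spice" (length 5)
Word 2: "sphere" (length 6)
One optimal edit sequence (insert/delete/substitute each cost 1):
  1. keep 's'
  2. keep 'p'
  3. insert 'h'  (+1)
  4. substitute 'i' -> 'e'  (+1)
  5. substitute 'c' -> 'r'  (+1)
  6. keep 'e'
Total edit operations: 3
Edit distance = 3


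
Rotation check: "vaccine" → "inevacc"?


Word: "vaccine", Candidate: "inevacc"
Method: check if candidate is substring of word+word
"vaccinevaccine" contains "inevacc"? Yes
Is rotation = Yes


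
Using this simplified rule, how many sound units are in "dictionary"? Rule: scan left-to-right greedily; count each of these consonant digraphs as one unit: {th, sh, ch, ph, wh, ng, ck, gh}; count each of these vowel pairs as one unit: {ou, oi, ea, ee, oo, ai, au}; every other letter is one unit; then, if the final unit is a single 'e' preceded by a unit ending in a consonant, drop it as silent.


Word: "dictionary" (10 letters)
Left-to-right scan:
  [1] 'd' (letter)
  [2] 'i' (letter)
  [3] 'c' (letter)
  [4] 't' (letter)
  [5] 'i' (letter)
  [6] 'o' (letter)
  [7] 'n' (letter)
  [8] 'a' (letter)
  [9] 'r' (letter)
  [10] 'y' (letter)
Units from scan: 10
Sound units = 10 units


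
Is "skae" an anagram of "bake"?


Word 1: "bake" → sorted: abek
Word 2: "skae" → sorted: aeks
Same letters? abek != aeks
Anagram = No


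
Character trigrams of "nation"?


Word: "nation" (length 6)
Number of trigrams = 6 - 3 + 1 = 4
  Position 0: "nat"
  Position 1: "ati"
  Position 2: "tio"
  Position 3: "ion"
Trigrams = "nat", "ati", "tio", "ion"


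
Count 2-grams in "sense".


Word: "sense" (length 5)
Number of 2-grams = length - 2 + 1 = 5 - 2 + 1
= 4


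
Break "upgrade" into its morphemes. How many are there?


Word: "upgrade"
Morphemes: up- + grade
Each morpheme carries meaning
= 2 morphemes


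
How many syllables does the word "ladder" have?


Word: "ladder"
Syllable breakdown: lad | der
Counting: 2 parts
= 2 syllables


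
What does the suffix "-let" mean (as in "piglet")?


Suffix: -let
Example: piglet = pig + -let
Meaning = small


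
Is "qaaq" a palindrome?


Word: "qaaq"
Reversed: "qaaq"
Forward == Backward? qaaq == qaaq
Palindrome = Yes


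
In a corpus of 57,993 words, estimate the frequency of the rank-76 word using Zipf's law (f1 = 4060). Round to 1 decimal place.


Zipf's law: f(r) = f(1) / r
f(1) = 4060
f(76) = 4060 / 76
= 53.4 occurrences


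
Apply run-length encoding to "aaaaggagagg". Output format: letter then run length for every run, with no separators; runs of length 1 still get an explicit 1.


String: "aaaaggagagg"
Scanning for consecutive runs:
  'a' x 4
  'g' x 2
  'a' x 1
  'g' x 1
  'a' x 1
  'g' x 2
RLE = "a4g2a1g1a1g2"


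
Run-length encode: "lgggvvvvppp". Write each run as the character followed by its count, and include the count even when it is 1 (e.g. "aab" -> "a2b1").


String: "lgggvvvvppp"
Scanning for consecutive runs:
  'l' x 1
  'g' x 3
  'v' x 4
  'p' x 3
RLE = "l1g3v4p3"


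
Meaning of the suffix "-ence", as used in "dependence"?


Suffix: -ence
Example: dependence = depend + -ence
Meaning = state of


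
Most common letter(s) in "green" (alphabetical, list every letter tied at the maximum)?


Word: "green"
Letter counts:
  'e': 2
  'g': 1
  'n': 1
  'r': 1
Maximum count = 2
Most frequent = 'e' (2 times each)


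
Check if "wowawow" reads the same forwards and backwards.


Word: "wowawow"
Reversed: "wowawow"
Forward == Backward? wowawow == wowawow
Palindrome = Yes


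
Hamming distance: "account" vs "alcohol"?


Comparing character by character (same length = 7):
  Pos 0: 'a' vs 'a' =
  Pos 1: 'c' vs 'l' !=
  Pos 2: 'c' vs 'c' =
  Pos 3: 'o' vs 'o' =
  Pos 4: 'u' vs 'h' !=
  Pos 5: 'n' vs 'o' !=
  Pos 6: 't' vs 'l' !=
Hamming distance = 4


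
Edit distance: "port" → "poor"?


Word 1: "port" (length 4)
Word 2: "poor" (length 4)
One optimal edit sequence (insert/delete/substitute each cost 1):
  1. keep 'p'
  2. keep 'o'
  3. substitute 'r' -> 'o'  (+1)
  4. substitute 't' -> 'r'  (+1)
Total edit operations: 2
Edit distance = 2


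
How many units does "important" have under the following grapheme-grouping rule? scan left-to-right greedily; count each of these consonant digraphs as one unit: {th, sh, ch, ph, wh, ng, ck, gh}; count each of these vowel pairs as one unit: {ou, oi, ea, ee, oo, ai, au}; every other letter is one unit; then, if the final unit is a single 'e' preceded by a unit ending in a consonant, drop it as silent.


Word: "important" (9 letters)
Left-to-right scan:
  [1] 'i' (letter)
  [2] 'm' (letter)
  [3] 'p' (letter)
  [4] 'o' (letter)
  [5] 'r' (letter)
  [6] 't' (letter)
  [7] 'a' (letter)
  [8] 'n' (letter)
  [9] 't' (letter)
Units from scan: 9
Sound units = 9 units


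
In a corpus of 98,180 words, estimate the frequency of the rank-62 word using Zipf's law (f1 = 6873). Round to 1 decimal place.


Zipf's law: f(r) = f(1) / r
f(1) = 6873
f(62) = 6873 / 62
= 110.9 occurrences


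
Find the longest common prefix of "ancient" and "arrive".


Word 1: "ancient"
Word 2: "arrive"
Comparing from start:
  Pos 0: 'a' == 'a'
  Pos 1: 'n' != 'r' (stop)
LCP = "a" (length 1)


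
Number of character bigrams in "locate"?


Word: "locate" (length 6)
Number of 2-grams = length - 2 + 1 = 6 - 2 + 1
= 5


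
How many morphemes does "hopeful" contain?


Word: "hopeful"
Morphemes: hope | -ful
Each morpheme carries meaning
= 2 morphemes


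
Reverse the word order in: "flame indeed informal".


Original: "flame indeed informal"
Words (1..n): flame | indeed | informal
Reversed (n..1): informal | indeed | flame
Result = "informal indeed flame"


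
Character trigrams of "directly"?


Word: "directly" (length 8)
Number of trigrams = 8 - 3 + 1 = 6
  Position 0: "dir"
  Position 1: "ire"
  Position 2: "rec"
  Position 3: "ect"
  Position 4: "ctl"
  Position 5: "tly"
Trigrams = "dir", "ire", "rec", "ect", "ctl", "tly"


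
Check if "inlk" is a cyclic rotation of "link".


Word: "link", Candidate: "inlk"
Method: check if candidate is substring of word+word
"linklink" contains "inlk"? No
Is rotation = No


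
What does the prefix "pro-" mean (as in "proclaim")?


Prefix: pro-
As in: proclaim -> pro- + claim
Meaning = forward / in favor of


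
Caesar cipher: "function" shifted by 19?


Word: "function"
Shift: 19
Each letter → (letter + shift) mod 26:
  'f' (5) + 19 = 24 → 'y'
  'u' (20) + 19 = 13 → 'n'
  'n' (13) + 19 = 6 → 'g'
  'c' (2) + 19 = 21 → 'v'
  't' (19) + 19 = 12 → 'm'
  'i' (8) + 19 = 1 → 'b'
  'o' (14) + 19 = 7 → 'h'
  'n' (13) + 19 = 6 → 'g'
Result = "yngvmbhg"


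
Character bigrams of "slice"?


Word: "slice" (length 5)
Number of bigrams = 5 - 2 + 1 = 4
  Position 0: "sl"
  Position 1: "li"
  Position 2: "ic"
  Position 3: "ce"
Bigrams = "sl", "li", "ic", "ce"


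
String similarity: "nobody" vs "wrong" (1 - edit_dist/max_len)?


Word 1: "nobody" (length 6)
Word 2: "wrong" (length 5)
One optimal edit sequence:
  1. delete 'n'  (+1)
  2. substitute 'o' -> 'w'  (+1)
  3. substitute 'b' -> 'r'  (+1)
  4. keep 'o'
  5. substitute 'd' -> 'n'  (+1)
  6. substitute 'y' -> 'g'  (+1)
Edit distance = 5
Max length = max(6, 5) = 6
Similarity = 1 - 5/6
= 0.1667


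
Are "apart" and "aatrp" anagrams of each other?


Word 1: "apart" → sorted: aaprt
Word 2: "aatrp" → sorted: aaprt
Same letters? aaprt == aaprt
Anagram = Yes


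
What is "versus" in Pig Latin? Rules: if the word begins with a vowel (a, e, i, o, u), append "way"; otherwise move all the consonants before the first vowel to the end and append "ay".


Word: "versus"
Starts with consonant(s) → move to end, add 'ay'
Consonant cluster: "v"
Pig Latin = "ersusvay"


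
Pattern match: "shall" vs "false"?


Pattern of "shall": [0, 1, 2, 3, 3]
Pattern of "false": [0, 1, 2, 3, 4]
Patterns do not match
Same pattern = No


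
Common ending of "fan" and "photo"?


Word 1: "fan"
Word 2: "photo"
Comparing from end:
  Pos -1: 'n' != 'o' (stop)
LCS = "" (length 0)


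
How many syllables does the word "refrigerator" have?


Word: "refrigerator"
Syllable breakdown: re | frig | er | a | tor
Counting: 5 parts
= 5 syllables


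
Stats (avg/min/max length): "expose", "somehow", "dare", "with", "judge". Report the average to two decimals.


Lengths: "expose"=6, "somehow"=7, "dare"=4, "with"=4, "judge"=5
Sum = 26, Count = 5
Average = 26/5 = 5.20
= avg=5.20, min=4, max=7


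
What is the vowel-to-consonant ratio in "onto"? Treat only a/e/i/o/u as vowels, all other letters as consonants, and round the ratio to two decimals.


Word: "onto"
Vowels (a,e,i,o,u): 2
Consonants: 2
Ratio = 2/2
= 1.00


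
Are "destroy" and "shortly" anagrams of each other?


Word 1: "destroy" → sorted: deorsty
Word 2: "shortly" → sorted: hlorsty
Same letters? deorsty != hlorsty
Anagram = No


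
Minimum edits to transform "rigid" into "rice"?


Word 1: "rigid" (length 5)
Word 2: "rice" (length 4)
One optimal edit sequence (insert/delete/substitute each cost 1):
  1. keep 'r'
  2. keep 'i'
  3. delete 'g'  (+1)
  4. substitute 'i' -> 'c'  (+1)
  5. substitute 'd' -> 'e'  (+1)
Total edit operations: 3
Edit distance = 3


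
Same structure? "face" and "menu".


Pattern of "face": [0, 1, 2, 3]
Pattern of "menu": [0, 1, 2, 3]
Patterns match
Same pattern = Yes


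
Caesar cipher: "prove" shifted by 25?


Word: "prove"
Shift: 25
Each letter → (letter + shift) mod 26:
  'p' (15) + 25 = 14 → 'o'
  'r' (17) + 25 = 16 → 'q'
  'o' (14) + 25 = 13 → 'n'
  'v' (21) + 25 = 20 → 'u'
  'e' (4) + 25 = 3 → 'd'
Result = "oqnud"


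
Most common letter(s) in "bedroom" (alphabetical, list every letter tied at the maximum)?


Word: "bedroom"
Letter counts:
  'b': 1
  'd': 1
  'e': 1
  'm': 1
  'o': 2
  'r': 1
Maximum count = 2
Most frequent = 'o' (2 times each)


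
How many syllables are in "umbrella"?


Word: "umbrella"
Syllable breakdown: um-brel-la
Counting: 3 parts
= 3 syllables


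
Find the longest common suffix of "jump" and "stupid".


Word 1: "jump"
Word 2: "stupid"
Comparing from end:
  Pos -1: 'p' != 'd' (stop)
LCS = "" (length 0)


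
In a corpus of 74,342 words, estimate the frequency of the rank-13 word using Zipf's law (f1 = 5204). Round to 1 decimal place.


Zipf's law: f(r) = f(1) / r
f(1) = 5204
f(13) = 5204 / 13
= 400.3 occurrences


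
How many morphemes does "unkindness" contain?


Word: "unkindness"
Morphemes: un- + kind + -ness
Each morpheme carries meaning
= 3 morphemes


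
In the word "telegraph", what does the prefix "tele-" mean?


Prefix: tele-
Example: telegraph = tele- + graph
Meaning = distant


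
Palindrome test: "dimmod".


Word: "dimmod"
Reversed: "dommid"
Forward == Backward? dimmod != dommid
Palindrome = No


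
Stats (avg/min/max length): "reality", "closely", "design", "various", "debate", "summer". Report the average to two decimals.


Lengths: "reality"=7, "closely"=7, "design"=6, "various"=7, "debate"=6, "summer"=6
Sum = 39, Count = 6
Average = 39/6 = 6.50
= avg=6.50, min=6, max=7


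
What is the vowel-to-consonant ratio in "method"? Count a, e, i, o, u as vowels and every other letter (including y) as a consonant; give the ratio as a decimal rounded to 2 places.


Word: "method"
Vowels (a,e,i,o,u): 2
Consonants: 4
Ratio = 2/4
= 0.50


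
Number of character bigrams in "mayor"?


Word: "mayor" (length 5)
Number of 2-grams = length - 2 + 1 = 5 - 2 + 1
= 4


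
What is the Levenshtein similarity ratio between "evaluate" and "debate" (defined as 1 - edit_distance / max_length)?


Word 1: "evaluate" (length 8)
Word 2: "debate" (length 6)
One optimal edit sequence:
  1. delete 'e'  (+1)
  2. delete 'v'  (+1)
  3. substitute 'a' -> 'd'  (+1)
  4. substitute 'l' -> 'e'  (+1)
  5. substitute 'u' -> 'b'  (+1)
  6. keep 'a'
  7. keep 't'
  8. keep 'e'
Edit distance = 5
Max length = max(8, 6) = 8
Similarity = 1 - 5/8
= 0.3750


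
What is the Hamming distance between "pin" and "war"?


Comparing character by character (same length = 3):
  Pos 0: 'p' vs 'w' !=
  Pos 1: 'i' vs 'a' !=
  Pos 2: 'n' vs 'r' !=
Hamming distance = 3


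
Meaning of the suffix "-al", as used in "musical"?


Suffix: -al
Example: musical (music + -al)
Meaning = relating to


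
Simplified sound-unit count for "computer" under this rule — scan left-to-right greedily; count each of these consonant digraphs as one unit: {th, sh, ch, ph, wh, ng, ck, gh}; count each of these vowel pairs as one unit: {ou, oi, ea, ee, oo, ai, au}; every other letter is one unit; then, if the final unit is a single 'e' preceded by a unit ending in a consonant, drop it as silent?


Word: "computer" (8 letters)
Left-to-right scan:
  [1] 'c' (letter)
  [2] 'o' (letter)
  [3] 'm' (letter)
  [4] 'p' (letter)
  [5] 'u' (letter)
  [6] 't' (letter)
  [7] 'e' (letter)
  [8] 'r' (letter)
Units from scan: 8
Sound units = 8 units
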